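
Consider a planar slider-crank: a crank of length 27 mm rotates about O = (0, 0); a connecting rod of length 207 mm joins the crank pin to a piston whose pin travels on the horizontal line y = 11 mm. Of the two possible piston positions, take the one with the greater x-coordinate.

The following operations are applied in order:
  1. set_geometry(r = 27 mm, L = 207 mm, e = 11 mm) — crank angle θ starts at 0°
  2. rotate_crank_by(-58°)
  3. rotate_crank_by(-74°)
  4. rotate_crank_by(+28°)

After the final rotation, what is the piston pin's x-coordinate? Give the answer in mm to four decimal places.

set_geometry: r = 27 mm, L = 207 mm, e = 11 mm; θ ← 0°
rotate_crank_by(-58°): θ ← 0° -58° = -58°
rotate_crank_by(-74°): θ ← -58° -74° = -132°
rotate_crank_by(+28°): θ ← -132° +28° = -104°
crank pin P = (r cos θ, r sin θ) = (-6.531891, -26.197985)
h = r sin θ − e = -26.197985 − 11 = -37.197985
x = r cos θ + √(L² − h²) = -6.531891 + √(42849.0 − 1383.6901) = -6.531891 + 203.630327 = 197.098435

197.0984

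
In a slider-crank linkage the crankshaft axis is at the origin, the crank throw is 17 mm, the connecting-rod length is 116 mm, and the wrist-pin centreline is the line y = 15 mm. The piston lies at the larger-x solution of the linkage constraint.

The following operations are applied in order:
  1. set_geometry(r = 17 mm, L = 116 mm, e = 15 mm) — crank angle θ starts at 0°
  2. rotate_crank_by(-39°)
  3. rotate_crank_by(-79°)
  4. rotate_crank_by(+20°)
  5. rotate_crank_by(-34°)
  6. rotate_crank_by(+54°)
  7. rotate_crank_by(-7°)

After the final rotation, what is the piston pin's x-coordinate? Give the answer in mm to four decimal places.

set_geometry: r = 17 mm, L = 116 mm, e = 15 mm; θ ← 0°
rotate_crank_by(-39°): θ ← 0° -39° = -39°
rotate_crank_by(-79°): θ ← -39° -79° = -118°
rotate_crank_by(+20°): θ ← -118° +20° = -98°
rotate_crank_by(-34°): θ ← -98° -34° = -132°
rotate_crank_by(+54°): θ ← -132° +54° = -78°
rotate_crank_by(-7°): θ ← -78° -7° = -85°
crank pin P = (r cos θ, r sin θ) = (1.481648, -16.935310)
h = r sin θ − e = -16.935310 − 15 = -31.935310
x = r cos θ + √(L² − h²) = 1.481648 + √(13456.0 − 1019.8640) = 1.481648 + 111.517425 = 112.999072

112.9991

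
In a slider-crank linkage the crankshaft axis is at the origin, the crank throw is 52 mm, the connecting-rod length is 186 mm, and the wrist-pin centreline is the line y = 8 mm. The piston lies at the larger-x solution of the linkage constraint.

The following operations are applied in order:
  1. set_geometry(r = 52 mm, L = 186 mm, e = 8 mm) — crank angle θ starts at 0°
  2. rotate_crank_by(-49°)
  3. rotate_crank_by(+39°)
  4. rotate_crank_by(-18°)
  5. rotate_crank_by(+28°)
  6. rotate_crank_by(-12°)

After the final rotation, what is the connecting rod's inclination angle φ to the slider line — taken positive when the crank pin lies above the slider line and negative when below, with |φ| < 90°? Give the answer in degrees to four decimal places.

-5.8046

set_geometry: r = 52 mm, L = 186 mm, e = 8 mm; θ ← 0°
rotate_crank_by(-49°): θ ← 0° -49° = -49°
rotate_crank_by(+39°): θ ← -49° +39° = -10°
rotate_crank_by(-18°): θ ← -10° -18° = -28°
rotate_crank_by(+28°): θ ← -28° +28° = 0°
rotate_crank_by(-12°): θ ← 0° -12° = -12°
crank pin P = (r cos θ, r sin θ) = (50.863675, -10.811408)
h = r sin θ − e = -10.811408 − 8 = -18.811408
sin φ = h / L = -18.811408 / 186 = -0.10113660
φ = arcsin(-0.10113660) = -5.804625°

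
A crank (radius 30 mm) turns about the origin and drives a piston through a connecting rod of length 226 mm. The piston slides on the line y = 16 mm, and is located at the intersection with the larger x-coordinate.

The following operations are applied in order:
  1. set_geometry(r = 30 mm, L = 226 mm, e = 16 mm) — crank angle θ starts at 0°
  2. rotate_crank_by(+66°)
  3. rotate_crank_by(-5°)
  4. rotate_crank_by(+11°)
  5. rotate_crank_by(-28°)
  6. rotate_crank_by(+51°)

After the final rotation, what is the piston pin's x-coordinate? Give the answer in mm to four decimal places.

222.9583

set_geometry: r = 30 mm, L = 226 mm, e = 16 mm; θ ← 0°
rotate_crank_by(+66°): θ ← 0° +66° = 66°
rotate_crank_by(-5°): θ ← 66° -5° = 61°
rotate_crank_by(+11°): θ ← 61° +11° = 72°
rotate_crank_by(-28°): θ ← 72° -28° = 44°
rotate_crank_by(+51°): θ ← 44° +51° = 95°
crank pin P = (r cos θ, r sin θ) = (-2.614672, 29.885841)
h = r sin θ − e = 29.885841 − 16 = 13.885841
x = r cos θ + √(L² − h²) = -2.614672 + √(51076.0 − 192.8166) = -2.614672 + 225.573011 = 222.958339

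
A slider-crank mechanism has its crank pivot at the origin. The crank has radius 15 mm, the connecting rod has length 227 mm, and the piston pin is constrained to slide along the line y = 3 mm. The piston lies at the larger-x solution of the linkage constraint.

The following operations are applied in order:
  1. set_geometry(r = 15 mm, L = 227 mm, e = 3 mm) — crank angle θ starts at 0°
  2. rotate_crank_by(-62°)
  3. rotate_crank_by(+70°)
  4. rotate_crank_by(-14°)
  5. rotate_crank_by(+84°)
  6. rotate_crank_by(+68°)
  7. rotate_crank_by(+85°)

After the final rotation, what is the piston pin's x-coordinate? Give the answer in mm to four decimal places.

set_geometry: r = 15 mm, L = 227 mm, e = 3 mm; θ ← 0°
rotate_crank_by(-62°): θ ← 0° -62° = -62°
rotate_crank_by(+70°): θ ← -62° +70° = 8°
rotate_crank_by(-14°): θ ← 8° -14° = -6°
rotate_crank_by(+84°): θ ← -6° +84° = 78°
rotate_crank_by(+68°): θ ← 78° +68° = 146°
rotate_crank_by(+85°): θ ← 146° +85° = 231°
crank pin P = (r cos θ, r sin θ) = (-9.439806, -11.657189)
h = r sin θ − e = -11.657189 − 3 = -14.657189
x = r cos θ + √(L² − h²) = -9.439806 + √(51529.0 − 214.8332) = -9.439806 + 226.526305 = 217.086499

217.0865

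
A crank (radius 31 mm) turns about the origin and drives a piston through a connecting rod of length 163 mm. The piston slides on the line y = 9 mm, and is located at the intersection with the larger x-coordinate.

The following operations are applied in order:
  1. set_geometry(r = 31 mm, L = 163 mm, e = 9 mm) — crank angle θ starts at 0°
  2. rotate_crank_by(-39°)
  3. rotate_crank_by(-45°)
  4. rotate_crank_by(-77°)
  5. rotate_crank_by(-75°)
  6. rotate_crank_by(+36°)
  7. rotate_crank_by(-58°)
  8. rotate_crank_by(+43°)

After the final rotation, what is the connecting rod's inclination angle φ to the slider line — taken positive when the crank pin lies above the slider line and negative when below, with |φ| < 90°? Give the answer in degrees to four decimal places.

3.0880

set_geometry: r = 31 mm, L = 163 mm, e = 9 mm; θ ← 0°
rotate_crank_by(-39°): θ ← 0° -39° = -39°
rotate_crank_by(-45°): θ ← -39° -45° = -84°
rotate_crank_by(-77°): θ ← -84° -77° = -161°
rotate_crank_by(-75°): θ ← -161° -75° = -236°
rotate_crank_by(+36°): θ ← -236° +36° = -200°
rotate_crank_by(-58°): θ ← -200° -58° = -258°
rotate_crank_by(+43°): θ ← -258° +43° = -215°
crank pin P = (r cos θ, r sin θ) = (-25.393713, 17.780870)
h = r sin θ − e = 17.780870 − 9 = 8.780870
sin φ = h / L = 8.780870 / 163 = 0.05387037
φ = arcsin(0.05387037) = 3.088039°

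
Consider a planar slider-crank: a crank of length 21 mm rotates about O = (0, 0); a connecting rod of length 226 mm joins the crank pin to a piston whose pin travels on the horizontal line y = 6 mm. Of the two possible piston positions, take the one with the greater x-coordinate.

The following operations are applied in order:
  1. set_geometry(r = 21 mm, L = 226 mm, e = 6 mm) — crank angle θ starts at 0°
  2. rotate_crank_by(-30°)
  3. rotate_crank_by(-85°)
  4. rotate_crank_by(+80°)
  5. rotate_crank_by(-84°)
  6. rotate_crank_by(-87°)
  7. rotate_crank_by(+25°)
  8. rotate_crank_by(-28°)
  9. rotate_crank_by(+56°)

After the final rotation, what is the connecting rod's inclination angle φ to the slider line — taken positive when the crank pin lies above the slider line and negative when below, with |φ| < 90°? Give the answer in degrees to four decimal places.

set_geometry: r = 21 mm, L = 226 mm, e = 6 mm; θ ← 0°
rotate_crank_by(-30°): θ ← 0° -30° = -30°
rotate_crank_by(-85°): θ ← -30° -85° = -115°
rotate_crank_by(+80°): θ ← -115° +80° = -35°
rotate_crank_by(-84°): θ ← -35° -84° = -119°
rotate_crank_by(-87°): θ ← -119° -87° = -206°
rotate_crank_by(+25°): θ ← -206° +25° = -181°
rotate_crank_by(-28°): θ ← -181° -28° = -209°
rotate_crank_by(+56°): θ ← -209° +56° = -153°
crank pin P = (r cos θ, r sin θ) = (-18.711137, -9.533800)
h = r sin θ − e = -9.533800 − 6 = -15.533800
sin φ = h / L = -15.533800 / 226 = -0.06873363
φ = arcsin(-0.06873363) = -3.941254°

-3.9413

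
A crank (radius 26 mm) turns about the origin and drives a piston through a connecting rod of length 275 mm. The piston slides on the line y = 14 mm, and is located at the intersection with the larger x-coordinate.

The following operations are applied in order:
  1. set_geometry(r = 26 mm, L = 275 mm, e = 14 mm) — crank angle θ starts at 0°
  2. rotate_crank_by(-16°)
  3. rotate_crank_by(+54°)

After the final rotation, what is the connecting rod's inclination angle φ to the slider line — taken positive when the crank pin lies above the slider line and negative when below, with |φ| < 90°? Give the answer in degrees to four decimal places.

0.4182

set_geometry: r = 26 mm, L = 275 mm, e = 14 mm; θ ← 0°
rotate_crank_by(-16°): θ ← 0° -16° = -16°
rotate_crank_by(+54°): θ ← -16° +54° = 38°
crank pin P = (r cos θ, r sin θ) = (20.488280, 16.007198)
h = r sin θ − e = 16.007198 − 14 = 2.007198
sin φ = h / L = 2.007198 / 275 = 0.00729890
φ = arcsin(0.00729890) = 0.418200°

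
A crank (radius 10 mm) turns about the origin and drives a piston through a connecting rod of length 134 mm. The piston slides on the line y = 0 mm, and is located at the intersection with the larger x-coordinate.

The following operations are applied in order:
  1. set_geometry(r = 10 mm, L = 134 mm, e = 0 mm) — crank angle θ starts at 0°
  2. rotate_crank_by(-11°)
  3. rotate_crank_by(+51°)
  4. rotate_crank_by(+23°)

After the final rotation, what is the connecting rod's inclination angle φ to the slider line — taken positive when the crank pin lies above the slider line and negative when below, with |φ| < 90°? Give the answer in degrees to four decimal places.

3.8126

set_geometry: r = 10 mm, L = 134 mm, e = 0 mm; θ ← 0°
rotate_crank_by(-11°): θ ← 0° -11° = -11°
rotate_crank_by(+51°): θ ← -11° +51° = 40°
rotate_crank_by(+23°): θ ← 40° +23° = 63°
crank pin P = (r cos θ, r sin θ) = (4.539905, 8.910065)
h = r sin θ − e = 8.910065 − 0 = 8.910065
sin φ = h / L = 8.910065 / 134 = 0.06649302
φ = arcsin(0.06649302) = 3.812583°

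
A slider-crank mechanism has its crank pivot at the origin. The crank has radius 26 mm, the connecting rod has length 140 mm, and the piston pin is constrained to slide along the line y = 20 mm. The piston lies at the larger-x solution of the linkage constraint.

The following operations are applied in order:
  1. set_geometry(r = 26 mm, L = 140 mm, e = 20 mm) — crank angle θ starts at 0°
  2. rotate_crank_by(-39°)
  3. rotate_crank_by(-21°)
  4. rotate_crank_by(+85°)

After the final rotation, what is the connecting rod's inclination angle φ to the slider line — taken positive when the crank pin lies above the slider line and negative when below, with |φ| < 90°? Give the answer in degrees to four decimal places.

-3.6907

set_geometry: r = 26 mm, L = 140 mm, e = 20 mm; θ ← 0°
rotate_crank_by(-39°): θ ← 0° -39° = -39°
rotate_crank_by(-21°): θ ← -39° -21° = -60°
rotate_crank_by(+85°): θ ← -60° +85° = 25°
crank pin P = (r cos θ, r sin θ) = (23.564002, 10.988075)
h = r sin θ − e = 10.988075 − 20 = -9.011925
sin φ = h / L = -9.011925 / 140 = -0.06437089
φ = arcsin(-0.06437089) = -3.690732°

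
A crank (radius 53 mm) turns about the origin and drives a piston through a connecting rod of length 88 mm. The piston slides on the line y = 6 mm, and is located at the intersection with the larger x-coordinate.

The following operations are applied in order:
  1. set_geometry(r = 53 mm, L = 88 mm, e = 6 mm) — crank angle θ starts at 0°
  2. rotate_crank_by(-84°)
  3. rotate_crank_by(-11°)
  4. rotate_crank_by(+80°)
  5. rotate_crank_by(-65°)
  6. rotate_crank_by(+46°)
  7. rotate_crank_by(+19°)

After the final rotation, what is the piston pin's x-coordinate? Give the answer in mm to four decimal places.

set_geometry: r = 53 mm, L = 88 mm, e = 6 mm; θ ← 0°
rotate_crank_by(-84°): θ ← 0° -84° = -84°
rotate_crank_by(-11°): θ ← -84° -11° = -95°
rotate_crank_by(+80°): θ ← -95° +80° = -15°
rotate_crank_by(-65°): θ ← -15° -65° = -80°
rotate_crank_by(+46°): θ ← -80° +46° = -34°
rotate_crank_by(+19°): θ ← -34° +19° = -15°
crank pin P = (r cos θ, r sin θ) = (51.194069, -13.717409)
h = r sin θ − e = -13.717409 − 6 = -19.717409
x = r cos θ + √(L² − h²) = 51.194069 + √(7744.0 − 388.7762) = 51.194069 + 85.762601 = 136.956670

136.9567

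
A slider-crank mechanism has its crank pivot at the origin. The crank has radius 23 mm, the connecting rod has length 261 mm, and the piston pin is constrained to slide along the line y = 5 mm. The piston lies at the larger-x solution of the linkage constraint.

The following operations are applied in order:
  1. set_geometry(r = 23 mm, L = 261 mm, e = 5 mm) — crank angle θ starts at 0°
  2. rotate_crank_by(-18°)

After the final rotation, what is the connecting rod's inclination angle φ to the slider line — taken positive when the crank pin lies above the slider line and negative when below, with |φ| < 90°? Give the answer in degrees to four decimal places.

set_geometry: r = 23 mm, L = 261 mm, e = 5 mm; θ ← 0°
rotate_crank_by(-18°): θ ← 0° -18° = -18°
crank pin P = (r cos θ, r sin θ) = (21.874300, -7.107391)
h = r sin θ − e = -7.107391 − 5 = -12.107391
sin φ = h / L = -12.107391 / 261 = -0.04638847
φ = arcsin(-0.04638847) = -2.658818°

-2.6588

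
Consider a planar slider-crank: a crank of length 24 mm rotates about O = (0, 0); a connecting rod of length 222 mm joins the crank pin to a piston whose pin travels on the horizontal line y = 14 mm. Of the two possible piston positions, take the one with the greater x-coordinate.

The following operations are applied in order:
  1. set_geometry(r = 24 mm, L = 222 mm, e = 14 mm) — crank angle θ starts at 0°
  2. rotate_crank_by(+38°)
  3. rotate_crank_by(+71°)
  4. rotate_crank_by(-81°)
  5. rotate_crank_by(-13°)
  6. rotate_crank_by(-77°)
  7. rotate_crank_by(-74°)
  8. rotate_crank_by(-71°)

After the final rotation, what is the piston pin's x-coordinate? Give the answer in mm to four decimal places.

set_geometry: r = 24 mm, L = 222 mm, e = 14 mm; θ ← 0°
rotate_crank_by(+38°): θ ← 0° +38° = 38°
rotate_crank_by(+71°): θ ← 38° +71° = 109°
rotate_crank_by(-81°): θ ← 109° -81° = 28°
rotate_crank_by(-13°): θ ← 28° -13° = 15°
rotate_crank_by(-77°): θ ← 15° -77° = -62°
rotate_crank_by(-74°): θ ← -62° -74° = -136°
rotate_crank_by(-71°): θ ← -136° -71° = -207°
crank pin P = (r cos θ, r sin θ) = (-21.384157, 10.895772)
h = r sin θ − e = 10.895772 − 14 = -3.104228
x = r cos θ + √(L² − h²) = -21.384157 + √(49284.0 − 9.6362) = -21.384157 + 221.978296 = 200.594139

200.5941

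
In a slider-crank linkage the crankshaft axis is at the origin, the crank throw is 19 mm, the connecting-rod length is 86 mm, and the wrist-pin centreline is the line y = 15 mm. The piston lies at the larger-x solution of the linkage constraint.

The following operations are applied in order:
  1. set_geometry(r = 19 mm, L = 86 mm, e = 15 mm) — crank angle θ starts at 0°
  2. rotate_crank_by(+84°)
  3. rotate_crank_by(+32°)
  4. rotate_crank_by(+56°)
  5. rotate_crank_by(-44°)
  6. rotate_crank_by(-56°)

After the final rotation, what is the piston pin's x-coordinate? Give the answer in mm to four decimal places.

set_geometry: r = 19 mm, L = 86 mm, e = 15 mm; θ ← 0°
rotate_crank_by(+84°): θ ← 0° +84° = 84°
rotate_crank_by(+32°): θ ← 84° +32° = 116°
rotate_crank_by(+56°): θ ← 116° +56° = 172°
rotate_crank_by(-44°): θ ← 172° -44° = 128°
rotate_crank_by(-56°): θ ← 128° -56° = 72°
crank pin P = (r cos θ, r sin θ) = (5.871323, 18.070074)
h = r sin θ − e = 18.070074 − 15 = 3.070074
x = r cos θ + √(L² − h²) = 5.871323 + √(7396.0 − 9.4254) = 5.871323 + 85.945184 = 91.816507

91.8165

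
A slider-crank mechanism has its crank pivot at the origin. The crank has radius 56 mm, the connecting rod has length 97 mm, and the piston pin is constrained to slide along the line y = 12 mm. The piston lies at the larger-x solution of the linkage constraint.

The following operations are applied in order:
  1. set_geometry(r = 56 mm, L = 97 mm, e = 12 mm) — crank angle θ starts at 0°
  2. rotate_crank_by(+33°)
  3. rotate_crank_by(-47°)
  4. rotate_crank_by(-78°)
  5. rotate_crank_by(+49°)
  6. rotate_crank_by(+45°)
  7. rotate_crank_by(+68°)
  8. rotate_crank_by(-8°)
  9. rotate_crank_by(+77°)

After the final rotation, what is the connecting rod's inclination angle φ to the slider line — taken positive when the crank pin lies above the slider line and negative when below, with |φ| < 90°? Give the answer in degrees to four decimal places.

14.7762

set_geometry: r = 56 mm, L = 97 mm, e = 12 mm; θ ← 0°
rotate_crank_by(+33°): θ ← 0° +33° = 33°
rotate_crank_by(-47°): θ ← 33° -47° = -14°
rotate_crank_by(-78°): θ ← -14° -78° = -92°
rotate_crank_by(+49°): θ ← -92° +49° = -43°
rotate_crank_by(+45°): θ ← -43° +45° = 2°
rotate_crank_by(+68°): θ ← 2° +68° = 70°
rotate_crank_by(-8°): θ ← 70° -8° = 62°
rotate_crank_by(+77°): θ ← 62° +77° = 139°
crank pin P = (r cos θ, r sin θ) = (-42.263736, 36.739306)
h = r sin θ − e = 36.739306 − 12 = 24.739306
sin φ = h / L = 24.739306 / 97 = 0.25504439
φ = arcsin(0.25504439) = 14.776215°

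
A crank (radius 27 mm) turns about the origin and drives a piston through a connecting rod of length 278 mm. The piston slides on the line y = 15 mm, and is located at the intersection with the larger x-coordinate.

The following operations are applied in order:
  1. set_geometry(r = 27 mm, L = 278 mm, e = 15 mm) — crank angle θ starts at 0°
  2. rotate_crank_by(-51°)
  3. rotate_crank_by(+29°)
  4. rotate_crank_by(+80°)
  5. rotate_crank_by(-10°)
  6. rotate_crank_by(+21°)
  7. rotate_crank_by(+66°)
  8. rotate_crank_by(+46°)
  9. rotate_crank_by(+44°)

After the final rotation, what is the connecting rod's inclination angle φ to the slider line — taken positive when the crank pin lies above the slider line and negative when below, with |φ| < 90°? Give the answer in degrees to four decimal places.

-7.0441

set_geometry: r = 27 mm, L = 278 mm, e = 15 mm; θ ← 0°
rotate_crank_by(-51°): θ ← 0° -51° = -51°
rotate_crank_by(+29°): θ ← -51° +29° = -22°
rotate_crank_by(+80°): θ ← -22° +80° = 58°
rotate_crank_by(-10°): θ ← 58° -10° = 48°
rotate_crank_by(+21°): θ ← 48° +21° = 69°
rotate_crank_by(+66°): θ ← 69° +66° = 135°
rotate_crank_by(+46°): θ ← 135° +46° = 181°
rotate_crank_by(+44°): θ ← 181° +44° = 225°
crank pin P = (r cos θ, r sin θ) = (-19.091883, -19.091883)
h = r sin θ − e = -19.091883 − 15 = -34.091883
sin φ = h / L = -34.091883 / 278 = -0.12263267
φ = arcsin(-0.12263267) = -7.044066°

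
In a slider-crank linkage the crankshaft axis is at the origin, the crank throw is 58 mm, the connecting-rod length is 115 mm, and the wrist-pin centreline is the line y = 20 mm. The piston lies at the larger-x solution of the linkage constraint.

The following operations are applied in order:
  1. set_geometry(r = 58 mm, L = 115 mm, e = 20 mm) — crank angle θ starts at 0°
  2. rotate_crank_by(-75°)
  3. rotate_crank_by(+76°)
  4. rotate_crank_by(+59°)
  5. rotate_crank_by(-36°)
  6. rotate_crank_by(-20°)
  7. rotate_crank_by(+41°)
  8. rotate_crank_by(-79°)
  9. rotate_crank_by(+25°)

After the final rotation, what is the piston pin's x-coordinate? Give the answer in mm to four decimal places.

168.5502

set_geometry: r = 58 mm, L = 115 mm, e = 20 mm; θ ← 0°
rotate_crank_by(-75°): θ ← 0° -75° = -75°
rotate_crank_by(+76°): θ ← -75° +76° = 1°
rotate_crank_by(+59°): θ ← 1° +59° = 60°
rotate_crank_by(-36°): θ ← 60° -36° = 24°
rotate_crank_by(-20°): θ ← 24° -20° = 4°
rotate_crank_by(+41°): θ ← 4° +41° = 45°
rotate_crank_by(-79°): θ ← 45° -79° = -34°
rotate_crank_by(+25°): θ ← -34° +25° = -9°
crank pin P = (r cos θ, r sin θ) = (57.285924, -9.073199)
h = r sin θ − e = -9.073199 − 20 = -29.073199
x = r cos θ + √(L² − h²) = 57.285924 + √(13225.0 − 845.2509) = 57.285924 + 111.264321 = 168.550245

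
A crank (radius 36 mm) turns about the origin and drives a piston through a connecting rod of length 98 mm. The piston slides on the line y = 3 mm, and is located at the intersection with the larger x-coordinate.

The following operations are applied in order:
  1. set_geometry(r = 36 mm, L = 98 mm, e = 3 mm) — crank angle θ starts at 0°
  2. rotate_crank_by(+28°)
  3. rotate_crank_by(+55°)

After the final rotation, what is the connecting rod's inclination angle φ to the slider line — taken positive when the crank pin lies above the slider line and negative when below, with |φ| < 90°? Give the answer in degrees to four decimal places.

19.5115

set_geometry: r = 36 mm, L = 98 mm, e = 3 mm; θ ← 0°
rotate_crank_by(+28°): θ ← 0° +28° = 28°
rotate_crank_by(+55°): θ ← 28° +55° = 83°
crank pin P = (r cos θ, r sin θ) = (4.387296, 35.731661)
h = r sin θ − e = 35.731661 − 3 = 32.731661
sin φ = h / L = 32.731661 / 98 = 0.33399655
φ = arcsin(0.33399655) = 19.511530°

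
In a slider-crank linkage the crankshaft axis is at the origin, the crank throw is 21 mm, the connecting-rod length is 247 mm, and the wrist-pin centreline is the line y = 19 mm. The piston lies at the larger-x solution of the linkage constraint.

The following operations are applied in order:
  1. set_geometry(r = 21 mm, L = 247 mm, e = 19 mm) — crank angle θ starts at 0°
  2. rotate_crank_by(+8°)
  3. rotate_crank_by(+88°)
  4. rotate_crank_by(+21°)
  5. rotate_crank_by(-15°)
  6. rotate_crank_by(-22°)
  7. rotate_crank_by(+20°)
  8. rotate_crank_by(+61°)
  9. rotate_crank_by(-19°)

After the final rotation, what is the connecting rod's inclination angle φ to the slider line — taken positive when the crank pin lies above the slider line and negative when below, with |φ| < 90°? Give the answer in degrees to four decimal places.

set_geometry: r = 21 mm, L = 247 mm, e = 19 mm; θ ← 0°
rotate_crank_by(+8°): θ ← 0° +8° = 8°
rotate_crank_by(+88°): θ ← 8° +88° = 96°
rotate_crank_by(+21°): θ ← 96° +21° = 117°
rotate_crank_by(-15°): θ ← 117° -15° = 102°
rotate_crank_by(-22°): θ ← 102° -22° = 80°
rotate_crank_by(+20°): θ ← 80° +20° = 100°
rotate_crank_by(+61°): θ ← 100° +61° = 161°
rotate_crank_by(-19°): θ ← 161° -19° = 142°
crank pin P = (r cos θ, r sin θ) = (-16.548226, 12.928891)
h = r sin θ − e = 12.928891 − 19 = -6.071109
sin φ = h / L = -6.071109 / 247 = -0.02457939
φ = arcsin(-0.02457939) = -1.408437°

-1.4084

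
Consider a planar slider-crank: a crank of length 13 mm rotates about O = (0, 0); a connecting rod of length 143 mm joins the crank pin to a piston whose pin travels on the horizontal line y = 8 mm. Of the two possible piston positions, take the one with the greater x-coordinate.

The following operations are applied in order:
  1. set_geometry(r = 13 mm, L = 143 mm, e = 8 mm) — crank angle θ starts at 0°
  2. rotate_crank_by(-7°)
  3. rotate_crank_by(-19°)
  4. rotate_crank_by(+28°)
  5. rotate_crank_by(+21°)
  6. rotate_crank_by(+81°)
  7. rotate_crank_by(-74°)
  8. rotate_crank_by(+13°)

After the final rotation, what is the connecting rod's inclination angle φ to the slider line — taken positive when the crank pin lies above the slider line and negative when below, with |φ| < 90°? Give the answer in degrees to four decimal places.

set_geometry: r = 13 mm, L = 143 mm, e = 8 mm; θ ← 0°
rotate_crank_by(-7°): θ ← 0° -7° = -7°
rotate_crank_by(-19°): θ ← -7° -19° = -26°
rotate_crank_by(+28°): θ ← -26° +28° = 2°
rotate_crank_by(+21°): θ ← 2° +21° = 23°
rotate_crank_by(+81°): θ ← 23° +81° = 104°
rotate_crank_by(-74°): θ ← 104° -74° = 30°
rotate_crank_by(+13°): θ ← 30° +13° = 43°
crank pin P = (r cos θ, r sin θ) = (9.507598, 8.865979)
h = r sin θ − e = 8.865979 − 8 = 0.865979
sin φ = h / L = 0.865979 / 143 = 0.00605579
φ = arcsin(0.00605579) = 0.346974°

0.3470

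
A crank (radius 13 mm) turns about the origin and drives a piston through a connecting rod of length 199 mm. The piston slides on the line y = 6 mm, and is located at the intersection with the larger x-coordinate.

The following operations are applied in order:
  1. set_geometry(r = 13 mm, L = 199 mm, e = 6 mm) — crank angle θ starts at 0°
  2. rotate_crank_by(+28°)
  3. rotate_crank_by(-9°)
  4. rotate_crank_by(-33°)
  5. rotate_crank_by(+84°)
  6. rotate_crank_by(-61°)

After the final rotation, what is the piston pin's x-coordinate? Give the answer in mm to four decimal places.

211.8004

set_geometry: r = 13 mm, L = 199 mm, e = 6 mm; θ ← 0°
rotate_crank_by(+28°): θ ← 0° +28° = 28°
rotate_crank_by(-9°): θ ← 28° -9° = 19°
rotate_crank_by(-33°): θ ← 19° -33° = -14°
rotate_crank_by(+84°): θ ← -14° +84° = 70°
rotate_crank_by(-61°): θ ← 70° -61° = 9°
crank pin P = (r cos θ, r sin θ) = (12.839948, 2.033648)
h = r sin θ − e = 2.033648 − 6 = -3.966352
x = r cos θ + √(L² − h²) = 12.839948 + √(39601.0 − 15.7319) = 12.839948 + 198.960469 = 211.800417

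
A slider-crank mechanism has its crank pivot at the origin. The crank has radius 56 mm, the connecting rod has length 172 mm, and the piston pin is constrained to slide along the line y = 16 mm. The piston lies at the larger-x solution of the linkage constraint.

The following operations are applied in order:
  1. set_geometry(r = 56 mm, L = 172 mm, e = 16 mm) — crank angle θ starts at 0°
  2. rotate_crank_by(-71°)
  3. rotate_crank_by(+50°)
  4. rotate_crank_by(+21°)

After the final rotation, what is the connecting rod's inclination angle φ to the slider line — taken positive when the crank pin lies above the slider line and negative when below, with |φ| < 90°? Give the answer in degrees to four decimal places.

-5.3376

set_geometry: r = 56 mm, L = 172 mm, e = 16 mm; θ ← 0°
rotate_crank_by(-71°): θ ← 0° -71° = -71°
rotate_crank_by(+50°): θ ← -71° +50° = -21°
rotate_crank_by(+21°): θ ← -21° +21° = 0°
crank pin P = (r cos θ, r sin θ) = (56.000000, 0.000000)
h = r sin θ − e = 0.000000 − 16 = -16.000000
sin φ = h / L = -16.000000 / 172 = -0.09302326
φ = arcsin(-0.09302326) = -5.337557°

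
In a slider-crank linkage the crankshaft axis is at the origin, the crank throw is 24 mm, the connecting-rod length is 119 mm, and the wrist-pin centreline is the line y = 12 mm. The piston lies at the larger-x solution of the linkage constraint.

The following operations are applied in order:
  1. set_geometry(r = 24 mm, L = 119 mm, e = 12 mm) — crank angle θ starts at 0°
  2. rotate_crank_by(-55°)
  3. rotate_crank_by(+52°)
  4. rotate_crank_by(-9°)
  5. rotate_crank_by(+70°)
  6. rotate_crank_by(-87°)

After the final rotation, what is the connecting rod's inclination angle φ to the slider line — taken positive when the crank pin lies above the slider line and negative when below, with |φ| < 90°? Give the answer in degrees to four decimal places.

set_geometry: r = 24 mm, L = 119 mm, e = 12 mm; θ ← 0°
rotate_crank_by(-55°): θ ← 0° -55° = -55°
rotate_crank_by(+52°): θ ← -55° +52° = -3°
rotate_crank_by(-9°): θ ← -3° -9° = -12°
rotate_crank_by(+70°): θ ← -12° +70° = 58°
rotate_crank_by(-87°): θ ← 58° -87° = -29°
crank pin P = (r cos θ, r sin θ) = (20.990873, -11.635431)
h = r sin θ − e = -11.635431 − 12 = -23.635431
sin φ = h / L = -23.635431 / 119 = -0.19861707
φ = arcsin(-0.19861707) = -11.456100°

-11.4561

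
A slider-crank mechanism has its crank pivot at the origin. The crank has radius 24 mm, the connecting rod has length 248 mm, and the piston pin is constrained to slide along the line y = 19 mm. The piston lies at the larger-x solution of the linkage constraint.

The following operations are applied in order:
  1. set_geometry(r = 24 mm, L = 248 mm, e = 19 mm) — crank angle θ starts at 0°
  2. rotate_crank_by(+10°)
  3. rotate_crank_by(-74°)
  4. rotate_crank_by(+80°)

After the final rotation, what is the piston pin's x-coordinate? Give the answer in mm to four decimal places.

270.7609

set_geometry: r = 24 mm, L = 248 mm, e = 19 mm; θ ← 0°
rotate_crank_by(+10°): θ ← 0° +10° = 10°
rotate_crank_by(-74°): θ ← 10° -74° = -64°
rotate_crank_by(+80°): θ ← -64° +80° = 16°
crank pin P = (r cos θ, r sin θ) = (23.070281, 6.615297)
h = r sin θ − e = 6.615297 − 19 = -12.384703
x = r cos θ + √(L² − h²) = 23.070281 + √(61504.0 − 153.3809) = 23.070281 + 247.690571 = 270.760852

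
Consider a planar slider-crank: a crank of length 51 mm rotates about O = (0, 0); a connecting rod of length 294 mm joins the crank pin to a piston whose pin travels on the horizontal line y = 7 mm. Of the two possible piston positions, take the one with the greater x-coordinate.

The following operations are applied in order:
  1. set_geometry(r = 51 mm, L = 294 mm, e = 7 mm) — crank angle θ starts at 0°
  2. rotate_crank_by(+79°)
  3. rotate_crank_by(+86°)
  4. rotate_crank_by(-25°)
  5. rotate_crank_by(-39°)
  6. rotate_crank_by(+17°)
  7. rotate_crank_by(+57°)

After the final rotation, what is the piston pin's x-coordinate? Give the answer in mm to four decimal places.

set_geometry: r = 51 mm, L = 294 mm, e = 7 mm; θ ← 0°
rotate_crank_by(+79°): θ ← 0° +79° = 79°
rotate_crank_by(+86°): θ ← 79° +86° = 165°
rotate_crank_by(-25°): θ ← 165° -25° = 140°
rotate_crank_by(-39°): θ ← 140° -39° = 101°
rotate_crank_by(+17°): θ ← 101° +17° = 118°
rotate_crank_by(+57°): θ ← 118° +57° = 175°
crank pin P = (r cos θ, r sin θ) = (-50.805930, 4.444943)
h = r sin θ − e = 4.444943 − 7 = -2.555057
x = r cos θ + √(L² − h²) = -50.805930 + √(86436.0 − 6.5283) = -50.805930 + 293.988897 = 243.182968

243.1830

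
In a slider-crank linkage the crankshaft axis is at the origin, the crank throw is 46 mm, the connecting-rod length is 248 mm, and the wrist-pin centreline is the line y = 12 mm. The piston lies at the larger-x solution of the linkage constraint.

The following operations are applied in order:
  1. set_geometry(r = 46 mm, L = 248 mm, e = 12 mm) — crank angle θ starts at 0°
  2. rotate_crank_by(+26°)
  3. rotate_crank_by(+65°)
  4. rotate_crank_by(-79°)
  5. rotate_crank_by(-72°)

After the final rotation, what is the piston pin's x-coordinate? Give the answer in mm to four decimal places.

265.5220

set_geometry: r = 46 mm, L = 248 mm, e = 12 mm; θ ← 0°
rotate_crank_by(+26°): θ ← 0° +26° = 26°
rotate_crank_by(+65°): θ ← 26° +65° = 91°
rotate_crank_by(-79°): θ ← 91° -79° = 12°
rotate_crank_by(-72°): θ ← 12° -72° = -60°
crank pin P = (r cos θ, r sin θ) = (23.000000, -39.837169)
h = r sin θ − e = -39.837169 − 12 = -51.837169
x = r cos θ + √(L² − h²) = 23.000000 + √(61504.0 − 2687.0920) = 23.000000 + 242.521974 = 265.521974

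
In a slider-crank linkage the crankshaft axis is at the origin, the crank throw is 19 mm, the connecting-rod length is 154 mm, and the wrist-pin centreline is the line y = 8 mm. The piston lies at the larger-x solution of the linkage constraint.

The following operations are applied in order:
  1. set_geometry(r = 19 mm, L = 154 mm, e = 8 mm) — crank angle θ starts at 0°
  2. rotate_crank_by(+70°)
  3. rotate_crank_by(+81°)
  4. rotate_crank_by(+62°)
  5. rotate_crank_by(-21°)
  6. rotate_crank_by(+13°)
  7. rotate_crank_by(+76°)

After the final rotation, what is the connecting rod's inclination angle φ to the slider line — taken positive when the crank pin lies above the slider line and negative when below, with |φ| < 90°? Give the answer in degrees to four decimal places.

set_geometry: r = 19 mm, L = 154 mm, e = 8 mm; θ ← 0°
rotate_crank_by(+70°): θ ← 0° +70° = 70°
rotate_crank_by(+81°): θ ← 70° +81° = 151°
rotate_crank_by(+62°): θ ← 151° +62° = 213°
rotate_crank_by(-21°): θ ← 213° -21° = 192°
rotate_crank_by(+13°): θ ← 192° +13° = 205°
rotate_crank_by(+76°): θ ← 205° +76° = 281°
crank pin P = (r cos θ, r sin θ) = (3.625371, -18.650916)
h = r sin θ − e = -18.650916 − 8 = -26.650916
sin φ = h / L = -26.650916 / 154 = -0.17305790
φ = arcsin(-0.17305790) = -9.965660°

-9.9657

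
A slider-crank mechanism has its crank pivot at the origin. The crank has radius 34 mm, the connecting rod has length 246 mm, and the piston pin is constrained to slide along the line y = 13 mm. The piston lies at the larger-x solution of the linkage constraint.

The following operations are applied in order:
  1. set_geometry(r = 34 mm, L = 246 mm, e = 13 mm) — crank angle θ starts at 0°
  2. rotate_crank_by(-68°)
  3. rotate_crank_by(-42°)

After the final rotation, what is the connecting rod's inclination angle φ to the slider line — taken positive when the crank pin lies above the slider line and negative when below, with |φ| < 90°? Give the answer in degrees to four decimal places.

set_geometry: r = 34 mm, L = 246 mm, e = 13 mm; θ ← 0°
rotate_crank_by(-68°): θ ← 0° -68° = -68°
rotate_crank_by(-42°): θ ← -68° -42° = -110°
crank pin P = (r cos θ, r sin θ) = (-11.628685, -31.949549)
h = r sin θ − e = -31.949549 − 13 = -44.949549
sin φ = h / L = -44.949549 / 246 = -0.18272174
φ = arcsin(-0.18272174) = -10.528334°

-10.5283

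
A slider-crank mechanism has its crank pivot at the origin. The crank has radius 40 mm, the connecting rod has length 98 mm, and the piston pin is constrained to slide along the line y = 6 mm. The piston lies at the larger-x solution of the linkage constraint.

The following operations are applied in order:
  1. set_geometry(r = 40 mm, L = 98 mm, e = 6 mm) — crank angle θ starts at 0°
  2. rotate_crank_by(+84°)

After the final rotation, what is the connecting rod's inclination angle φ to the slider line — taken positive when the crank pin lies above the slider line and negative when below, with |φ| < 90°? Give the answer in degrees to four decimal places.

set_geometry: r = 40 mm, L = 98 mm, e = 6 mm; θ ← 0°
rotate_crank_by(+84°): θ ← 0° +84° = 84°
crank pin P = (r cos θ, r sin θ) = (4.181139, 39.780876)
h = r sin θ − e = 39.780876 − 6 = 33.780876
sin φ = h / L = 33.780876 / 98 = 0.34470281
φ = arcsin(0.34470281) = 20.163656°

20.1637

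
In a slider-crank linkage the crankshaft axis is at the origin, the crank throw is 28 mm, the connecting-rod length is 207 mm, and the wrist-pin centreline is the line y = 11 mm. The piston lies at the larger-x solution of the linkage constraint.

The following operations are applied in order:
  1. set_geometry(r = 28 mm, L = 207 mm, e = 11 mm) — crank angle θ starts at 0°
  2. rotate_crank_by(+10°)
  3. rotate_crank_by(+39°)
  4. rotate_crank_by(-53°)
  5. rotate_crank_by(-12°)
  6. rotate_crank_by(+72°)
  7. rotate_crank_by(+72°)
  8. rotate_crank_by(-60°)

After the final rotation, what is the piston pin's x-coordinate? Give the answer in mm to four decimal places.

216.9476

set_geometry: r = 28 mm, L = 207 mm, e = 11 mm; θ ← 0°
rotate_crank_by(+10°): θ ← 0° +10° = 10°
rotate_crank_by(+39°): θ ← 10° +39° = 49°
rotate_crank_by(-53°): θ ← 49° -53° = -4°
rotate_crank_by(-12°): θ ← -4° -12° = -16°
rotate_crank_by(+72°): θ ← -16° +72° = 56°
rotate_crank_by(+72°): θ ← 56° +72° = 128°
rotate_crank_by(-60°): θ ← 128° -60° = 68°
crank pin P = (r cos θ, r sin θ) = (10.488985, 25.961148)
h = r sin θ − e = 25.961148 − 11 = 14.961148
x = r cos θ + √(L² − h²) = 10.488985 + √(42849.0 − 223.8359) = 10.488985 + 206.458626 = 216.947610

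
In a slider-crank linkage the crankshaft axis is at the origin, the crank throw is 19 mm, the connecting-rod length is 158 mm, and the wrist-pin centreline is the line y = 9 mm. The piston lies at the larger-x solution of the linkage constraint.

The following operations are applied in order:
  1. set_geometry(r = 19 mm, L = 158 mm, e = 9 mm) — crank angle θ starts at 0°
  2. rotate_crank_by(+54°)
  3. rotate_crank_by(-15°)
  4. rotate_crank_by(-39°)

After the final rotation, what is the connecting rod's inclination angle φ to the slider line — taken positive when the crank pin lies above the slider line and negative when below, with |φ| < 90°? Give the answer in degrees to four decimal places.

-3.2655

set_geometry: r = 19 mm, L = 158 mm, e = 9 mm; θ ← 0°
rotate_crank_by(+54°): θ ← 0° +54° = 54°
rotate_crank_by(-15°): θ ← 54° -15° = 39°
rotate_crank_by(-39°): θ ← 39° -39° = 0°
crank pin P = (r cos θ, r sin θ) = (19.000000, 0.000000)
h = r sin θ − e = 0.000000 − 9 = -9.000000
sin φ = h / L = -9.000000 / 158 = -0.05696203
φ = arcsin(-0.05696203) = -3.265451°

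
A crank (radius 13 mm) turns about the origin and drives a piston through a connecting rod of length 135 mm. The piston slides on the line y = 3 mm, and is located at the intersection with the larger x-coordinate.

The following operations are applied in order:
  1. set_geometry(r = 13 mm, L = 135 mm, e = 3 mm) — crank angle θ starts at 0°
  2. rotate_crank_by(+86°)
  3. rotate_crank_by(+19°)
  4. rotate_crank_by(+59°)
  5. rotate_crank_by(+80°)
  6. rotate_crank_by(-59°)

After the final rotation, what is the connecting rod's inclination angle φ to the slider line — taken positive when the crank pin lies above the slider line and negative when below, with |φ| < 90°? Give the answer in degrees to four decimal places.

set_geometry: r = 13 mm, L = 135 mm, e = 3 mm; θ ← 0°
rotate_crank_by(+86°): θ ← 0° +86° = 86°
rotate_crank_by(+19°): θ ← 86° +19° = 105°
rotate_crank_by(+59°): θ ← 105° +59° = 164°
rotate_crank_by(+80°): θ ← 164° +80° = 244°
rotate_crank_by(-59°): θ ← 244° -59° = 185°
crank pin P = (r cos θ, r sin θ) = (-12.950531, -1.133025)
h = r sin θ − e = -1.133025 − 3 = -4.133025
sin φ = h / L = -4.133025 / 135 = -0.03061500
φ = arcsin(-0.03061500) = -1.754384°

-1.7544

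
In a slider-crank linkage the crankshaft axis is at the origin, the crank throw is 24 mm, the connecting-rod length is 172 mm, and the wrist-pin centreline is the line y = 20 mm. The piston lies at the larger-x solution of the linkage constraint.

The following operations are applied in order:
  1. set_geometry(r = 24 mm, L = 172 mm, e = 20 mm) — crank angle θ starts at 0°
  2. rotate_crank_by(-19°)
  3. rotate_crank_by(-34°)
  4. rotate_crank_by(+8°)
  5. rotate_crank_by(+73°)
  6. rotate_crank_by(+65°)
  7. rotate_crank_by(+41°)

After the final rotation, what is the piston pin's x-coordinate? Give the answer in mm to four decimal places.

155.3064

set_geometry: r = 24 mm, L = 172 mm, e = 20 mm; θ ← 0°
rotate_crank_by(-19°): θ ← 0° -19° = -19°
rotate_crank_by(-34°): θ ← -19° -34° = -53°
rotate_crank_by(+8°): θ ← -53° +8° = -45°
rotate_crank_by(+73°): θ ← -45° +73° = 28°
rotate_crank_by(+65°): θ ← 28° +65° = 93°
rotate_crank_by(+41°): θ ← 93° +41° = 134°
crank pin P = (r cos θ, r sin θ) = (-16.671801, 17.264155)
h = r sin θ − e = 17.264155 − 20 = -2.735845
x = r cos θ + √(L² − h²) = -16.671801 + √(29584.0 − 7.4848) = -16.671801 + 171.978240 = 155.306439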